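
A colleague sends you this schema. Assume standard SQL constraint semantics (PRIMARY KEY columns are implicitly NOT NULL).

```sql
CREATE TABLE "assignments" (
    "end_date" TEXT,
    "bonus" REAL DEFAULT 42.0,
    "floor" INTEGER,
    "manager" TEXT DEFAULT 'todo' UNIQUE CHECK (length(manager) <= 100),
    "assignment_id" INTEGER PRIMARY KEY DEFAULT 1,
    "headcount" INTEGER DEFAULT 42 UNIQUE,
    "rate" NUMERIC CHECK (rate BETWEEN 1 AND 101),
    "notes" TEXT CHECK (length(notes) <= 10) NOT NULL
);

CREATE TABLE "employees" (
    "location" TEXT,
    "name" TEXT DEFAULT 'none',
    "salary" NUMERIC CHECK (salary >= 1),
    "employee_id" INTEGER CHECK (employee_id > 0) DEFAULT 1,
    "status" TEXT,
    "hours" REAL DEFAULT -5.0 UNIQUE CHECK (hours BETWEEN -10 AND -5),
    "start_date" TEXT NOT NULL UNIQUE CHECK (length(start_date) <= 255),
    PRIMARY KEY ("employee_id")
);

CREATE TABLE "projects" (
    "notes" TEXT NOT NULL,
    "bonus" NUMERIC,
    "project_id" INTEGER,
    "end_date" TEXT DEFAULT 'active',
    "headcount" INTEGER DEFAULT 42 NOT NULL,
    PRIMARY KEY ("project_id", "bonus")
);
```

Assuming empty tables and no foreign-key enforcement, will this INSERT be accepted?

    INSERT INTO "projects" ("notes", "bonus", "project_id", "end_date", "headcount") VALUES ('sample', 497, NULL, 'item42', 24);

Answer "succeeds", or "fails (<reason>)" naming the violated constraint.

project_id is explicitly set to NULL, but project_id is part of the PRIMARY KEY (implied NOT NULL).

fails (NOT NULL on project_id)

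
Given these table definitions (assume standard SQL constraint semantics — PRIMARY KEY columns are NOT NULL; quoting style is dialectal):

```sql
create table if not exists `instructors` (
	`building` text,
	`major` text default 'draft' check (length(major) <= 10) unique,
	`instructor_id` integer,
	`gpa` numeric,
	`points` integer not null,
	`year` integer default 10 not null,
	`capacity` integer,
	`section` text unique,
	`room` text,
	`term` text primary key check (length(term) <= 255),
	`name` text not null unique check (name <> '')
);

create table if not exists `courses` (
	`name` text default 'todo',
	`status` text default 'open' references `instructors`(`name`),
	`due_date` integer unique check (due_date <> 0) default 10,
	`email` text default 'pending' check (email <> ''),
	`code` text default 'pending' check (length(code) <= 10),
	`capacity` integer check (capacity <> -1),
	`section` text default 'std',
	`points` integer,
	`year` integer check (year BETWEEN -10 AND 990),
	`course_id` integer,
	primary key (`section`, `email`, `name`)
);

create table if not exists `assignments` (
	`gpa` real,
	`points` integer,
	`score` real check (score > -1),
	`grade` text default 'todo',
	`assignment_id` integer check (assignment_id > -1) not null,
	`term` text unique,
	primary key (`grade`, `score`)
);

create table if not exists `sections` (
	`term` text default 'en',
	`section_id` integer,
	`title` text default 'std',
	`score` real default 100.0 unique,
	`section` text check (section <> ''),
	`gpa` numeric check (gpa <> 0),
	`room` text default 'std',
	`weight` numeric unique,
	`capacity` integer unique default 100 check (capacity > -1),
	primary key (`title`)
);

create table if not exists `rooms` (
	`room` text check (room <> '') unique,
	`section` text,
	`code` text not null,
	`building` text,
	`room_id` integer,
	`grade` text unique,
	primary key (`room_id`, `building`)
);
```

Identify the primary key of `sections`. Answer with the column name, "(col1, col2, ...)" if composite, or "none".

title

title is declared PRIMARY KEY as a table-level PRIMARY KEY clause.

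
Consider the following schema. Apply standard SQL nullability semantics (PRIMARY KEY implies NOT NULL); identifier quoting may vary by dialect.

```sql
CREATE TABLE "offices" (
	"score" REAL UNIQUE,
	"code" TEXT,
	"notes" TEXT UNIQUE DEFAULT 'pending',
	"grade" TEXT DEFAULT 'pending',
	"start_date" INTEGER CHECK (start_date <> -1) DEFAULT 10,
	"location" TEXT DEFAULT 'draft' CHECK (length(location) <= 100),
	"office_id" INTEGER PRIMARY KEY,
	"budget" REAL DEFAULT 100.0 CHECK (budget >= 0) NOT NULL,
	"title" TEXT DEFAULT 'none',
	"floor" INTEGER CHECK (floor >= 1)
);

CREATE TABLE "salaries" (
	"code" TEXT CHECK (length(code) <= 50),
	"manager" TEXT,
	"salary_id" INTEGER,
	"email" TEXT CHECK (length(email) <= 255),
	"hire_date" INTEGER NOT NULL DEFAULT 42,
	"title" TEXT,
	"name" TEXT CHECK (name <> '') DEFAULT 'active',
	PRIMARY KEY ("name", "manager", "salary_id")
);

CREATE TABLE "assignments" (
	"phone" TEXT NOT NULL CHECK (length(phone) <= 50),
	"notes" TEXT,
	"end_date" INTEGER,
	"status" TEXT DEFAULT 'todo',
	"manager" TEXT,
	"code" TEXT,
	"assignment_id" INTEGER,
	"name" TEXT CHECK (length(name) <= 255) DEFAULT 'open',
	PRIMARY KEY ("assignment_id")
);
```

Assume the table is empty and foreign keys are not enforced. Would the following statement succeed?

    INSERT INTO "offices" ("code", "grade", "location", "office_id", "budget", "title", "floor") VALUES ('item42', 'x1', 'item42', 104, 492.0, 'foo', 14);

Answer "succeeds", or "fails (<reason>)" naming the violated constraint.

NOT NULL columns: budget is supplied; office_id is supplied.
CHECK constraints: 'item42' satisfies (length(location) <= 100); 492.0 satisfies (budget >= 0); 14 satisfies (floor >= 1).
No constraint is violated.

succeeds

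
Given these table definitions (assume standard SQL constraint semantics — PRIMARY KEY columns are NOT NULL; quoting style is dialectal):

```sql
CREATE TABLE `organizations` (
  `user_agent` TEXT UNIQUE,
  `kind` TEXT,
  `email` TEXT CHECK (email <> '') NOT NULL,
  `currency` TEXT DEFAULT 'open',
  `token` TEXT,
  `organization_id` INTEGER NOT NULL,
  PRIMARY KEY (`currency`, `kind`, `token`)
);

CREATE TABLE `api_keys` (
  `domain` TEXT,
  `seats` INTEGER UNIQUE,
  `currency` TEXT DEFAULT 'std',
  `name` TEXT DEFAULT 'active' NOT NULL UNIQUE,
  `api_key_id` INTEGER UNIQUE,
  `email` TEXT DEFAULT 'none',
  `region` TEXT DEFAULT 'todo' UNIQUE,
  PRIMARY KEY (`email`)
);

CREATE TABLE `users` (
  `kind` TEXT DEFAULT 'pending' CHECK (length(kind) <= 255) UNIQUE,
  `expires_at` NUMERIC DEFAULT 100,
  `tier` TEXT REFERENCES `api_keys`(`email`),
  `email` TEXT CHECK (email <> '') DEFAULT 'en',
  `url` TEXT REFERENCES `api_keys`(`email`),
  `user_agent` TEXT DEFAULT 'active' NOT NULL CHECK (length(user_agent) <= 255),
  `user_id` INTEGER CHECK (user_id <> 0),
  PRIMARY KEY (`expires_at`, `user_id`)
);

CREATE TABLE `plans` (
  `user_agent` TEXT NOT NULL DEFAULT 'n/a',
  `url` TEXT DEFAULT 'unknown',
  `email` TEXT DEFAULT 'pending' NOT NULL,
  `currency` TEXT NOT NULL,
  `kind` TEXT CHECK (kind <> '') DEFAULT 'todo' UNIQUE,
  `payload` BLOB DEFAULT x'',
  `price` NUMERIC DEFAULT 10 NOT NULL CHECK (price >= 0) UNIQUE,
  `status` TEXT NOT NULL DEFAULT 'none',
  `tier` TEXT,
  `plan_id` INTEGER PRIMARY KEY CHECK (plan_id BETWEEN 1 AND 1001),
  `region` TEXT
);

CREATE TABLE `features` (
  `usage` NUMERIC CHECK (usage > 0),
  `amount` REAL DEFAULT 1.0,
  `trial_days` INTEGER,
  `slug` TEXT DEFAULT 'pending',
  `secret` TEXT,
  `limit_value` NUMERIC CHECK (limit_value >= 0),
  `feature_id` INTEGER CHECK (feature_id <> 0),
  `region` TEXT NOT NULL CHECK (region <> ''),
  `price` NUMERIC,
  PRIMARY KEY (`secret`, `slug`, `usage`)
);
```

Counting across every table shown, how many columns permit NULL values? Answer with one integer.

organizations: 1 nullable (user_agent — PK (currency, kind, token) and explicit NOT NULL columns excluded).
api_keys: 5 nullable (domain, seats, currency, api_key_id, region — PK (email) and explicit NOT NULL columns excluded).
users: 4 nullable (kind, tier, email, url — PK (expires_at, user_id) and explicit NOT NULL columns excluded).
plans: 5 nullable (url, kind, payload, tier, region — PK (plan_id) and explicit NOT NULL columns excluded).
features: 5 nullable (amount, trial_days, limit_value, feature_id, price — PK (secret, slug, usage) and explicit NOT NULL columns excluded).
Total: 1 + 5 + 4 + 5 + 5 = 20.

20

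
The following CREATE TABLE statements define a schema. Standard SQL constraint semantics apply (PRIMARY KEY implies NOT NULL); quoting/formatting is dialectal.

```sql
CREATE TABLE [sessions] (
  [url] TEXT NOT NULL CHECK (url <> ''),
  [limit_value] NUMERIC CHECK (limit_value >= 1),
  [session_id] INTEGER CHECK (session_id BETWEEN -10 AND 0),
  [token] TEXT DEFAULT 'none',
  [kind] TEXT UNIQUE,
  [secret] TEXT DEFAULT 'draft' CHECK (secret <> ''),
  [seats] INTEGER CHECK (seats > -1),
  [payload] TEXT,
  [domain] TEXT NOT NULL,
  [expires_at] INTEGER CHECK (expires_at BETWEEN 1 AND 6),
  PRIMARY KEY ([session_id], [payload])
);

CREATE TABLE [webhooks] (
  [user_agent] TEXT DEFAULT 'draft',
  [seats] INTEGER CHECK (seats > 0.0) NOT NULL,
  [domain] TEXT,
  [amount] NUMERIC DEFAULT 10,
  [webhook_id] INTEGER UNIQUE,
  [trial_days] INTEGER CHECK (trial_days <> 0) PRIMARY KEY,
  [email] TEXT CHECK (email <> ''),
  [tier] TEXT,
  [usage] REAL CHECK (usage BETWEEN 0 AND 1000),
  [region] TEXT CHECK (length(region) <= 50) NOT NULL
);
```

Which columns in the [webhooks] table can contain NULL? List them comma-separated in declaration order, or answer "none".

user_agent, domain, amount, webhook_id, email, tier, usage

- user_agent: DEFAULT only fills an omitted column; an explicit NULL is still allowed → nullable.
- seats: declared NOT NULL → not nullable.
- domain: no NOT NULL constraint applies → nullable.
- amount: DEFAULT only fills an omitted column; an explicit NULL is still allowed → nullable.
- webhook_id: UNIQUE does not imply NOT NULL → nullable.
- trial_days: part of the PRIMARY KEY, which implies NOT NULL → not nullable.
- email: CHECK does not forbid NULL (a CHECK constraint passes when its expression is NULL) → nullable.
- tier: no NOT NULL constraint applies → nullable.
- usage: CHECK does not forbid NULL (a CHECK constraint passes when its expression is NULL) → nullable.
- region: declared NOT NULL → not nullable.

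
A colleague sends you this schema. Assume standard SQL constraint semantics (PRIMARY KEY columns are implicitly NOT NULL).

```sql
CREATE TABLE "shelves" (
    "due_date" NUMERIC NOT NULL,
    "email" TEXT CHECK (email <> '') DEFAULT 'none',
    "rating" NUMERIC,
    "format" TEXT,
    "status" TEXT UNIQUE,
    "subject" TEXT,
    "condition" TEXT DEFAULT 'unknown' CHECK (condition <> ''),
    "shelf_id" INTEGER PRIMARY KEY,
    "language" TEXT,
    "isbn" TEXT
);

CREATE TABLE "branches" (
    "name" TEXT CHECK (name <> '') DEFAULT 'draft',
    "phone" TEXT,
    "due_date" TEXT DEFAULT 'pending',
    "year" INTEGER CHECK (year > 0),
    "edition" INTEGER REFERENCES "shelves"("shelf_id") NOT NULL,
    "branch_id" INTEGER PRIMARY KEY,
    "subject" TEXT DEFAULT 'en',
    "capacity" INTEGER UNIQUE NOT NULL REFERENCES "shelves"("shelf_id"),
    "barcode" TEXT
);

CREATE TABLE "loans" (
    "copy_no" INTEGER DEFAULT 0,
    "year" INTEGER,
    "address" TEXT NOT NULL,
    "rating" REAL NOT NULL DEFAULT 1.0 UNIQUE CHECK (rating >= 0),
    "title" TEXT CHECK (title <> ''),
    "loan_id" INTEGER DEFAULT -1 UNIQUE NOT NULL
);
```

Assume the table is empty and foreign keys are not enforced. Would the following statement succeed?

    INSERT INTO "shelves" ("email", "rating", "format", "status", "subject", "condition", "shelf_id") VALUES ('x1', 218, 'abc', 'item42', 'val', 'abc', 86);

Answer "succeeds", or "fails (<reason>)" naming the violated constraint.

due_date is omitted from the column list and has no DEFAULT, so it would receive NULL.
But due_date is declared NOT NULL.

fails (NOT NULL on due_date)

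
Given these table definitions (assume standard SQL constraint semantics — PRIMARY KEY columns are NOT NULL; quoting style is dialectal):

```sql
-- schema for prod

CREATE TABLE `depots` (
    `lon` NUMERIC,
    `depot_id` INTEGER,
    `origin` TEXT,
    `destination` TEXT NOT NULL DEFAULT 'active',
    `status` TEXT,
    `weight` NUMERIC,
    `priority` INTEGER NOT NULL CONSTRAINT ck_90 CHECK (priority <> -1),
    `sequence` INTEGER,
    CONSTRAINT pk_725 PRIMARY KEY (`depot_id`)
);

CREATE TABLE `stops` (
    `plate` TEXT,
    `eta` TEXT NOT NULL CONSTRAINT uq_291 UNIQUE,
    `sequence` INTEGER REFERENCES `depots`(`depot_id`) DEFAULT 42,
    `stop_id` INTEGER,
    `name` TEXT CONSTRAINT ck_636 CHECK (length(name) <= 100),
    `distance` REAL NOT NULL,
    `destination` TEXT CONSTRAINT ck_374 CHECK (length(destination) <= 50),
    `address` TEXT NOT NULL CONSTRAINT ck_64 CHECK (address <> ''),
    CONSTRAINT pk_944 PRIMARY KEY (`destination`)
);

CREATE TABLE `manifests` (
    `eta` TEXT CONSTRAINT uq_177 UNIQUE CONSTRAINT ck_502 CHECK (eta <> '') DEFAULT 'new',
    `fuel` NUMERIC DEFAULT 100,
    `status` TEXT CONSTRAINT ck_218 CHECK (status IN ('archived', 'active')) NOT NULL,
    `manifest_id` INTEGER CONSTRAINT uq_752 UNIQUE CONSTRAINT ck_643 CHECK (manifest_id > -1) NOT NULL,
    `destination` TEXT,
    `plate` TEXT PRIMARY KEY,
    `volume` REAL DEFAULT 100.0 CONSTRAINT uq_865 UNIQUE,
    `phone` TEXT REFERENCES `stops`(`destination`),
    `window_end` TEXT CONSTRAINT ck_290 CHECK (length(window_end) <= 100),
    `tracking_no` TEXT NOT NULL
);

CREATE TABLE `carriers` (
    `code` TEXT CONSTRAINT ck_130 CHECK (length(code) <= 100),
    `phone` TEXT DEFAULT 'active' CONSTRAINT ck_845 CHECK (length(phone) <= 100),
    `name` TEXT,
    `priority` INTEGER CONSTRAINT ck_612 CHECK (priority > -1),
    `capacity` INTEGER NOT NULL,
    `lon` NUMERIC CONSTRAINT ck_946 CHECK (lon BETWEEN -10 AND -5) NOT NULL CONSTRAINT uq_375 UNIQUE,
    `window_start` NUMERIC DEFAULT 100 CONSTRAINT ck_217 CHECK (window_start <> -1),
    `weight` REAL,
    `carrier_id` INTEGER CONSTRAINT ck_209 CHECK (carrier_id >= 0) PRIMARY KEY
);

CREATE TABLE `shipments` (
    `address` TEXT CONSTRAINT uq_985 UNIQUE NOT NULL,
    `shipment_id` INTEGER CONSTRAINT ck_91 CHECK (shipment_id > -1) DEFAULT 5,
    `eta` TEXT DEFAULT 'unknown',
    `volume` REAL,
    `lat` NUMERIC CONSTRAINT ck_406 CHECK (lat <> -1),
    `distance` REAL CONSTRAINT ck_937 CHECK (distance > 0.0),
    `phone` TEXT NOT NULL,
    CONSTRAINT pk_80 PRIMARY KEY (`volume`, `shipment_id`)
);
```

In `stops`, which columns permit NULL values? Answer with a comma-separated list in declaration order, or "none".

- plate: no NOT NULL constraint applies → nullable.
- eta: declared NOT NULL → not nullable.
- sequence: a foreign key column may be NULL unless separately constrained → nullable.
- stop_id: no NOT NULL constraint applies → nullable.
- name: CHECK does not forbid NULL (a CHECK constraint passes when its expression is NULL) → nullable.
- distance: declared NOT NULL → not nullable.
- destination: part of the PRIMARY KEY, which implies NOT NULL → not nullable.
- address: declared NOT NULL → not nullable.

plate, sequence, stop_id, name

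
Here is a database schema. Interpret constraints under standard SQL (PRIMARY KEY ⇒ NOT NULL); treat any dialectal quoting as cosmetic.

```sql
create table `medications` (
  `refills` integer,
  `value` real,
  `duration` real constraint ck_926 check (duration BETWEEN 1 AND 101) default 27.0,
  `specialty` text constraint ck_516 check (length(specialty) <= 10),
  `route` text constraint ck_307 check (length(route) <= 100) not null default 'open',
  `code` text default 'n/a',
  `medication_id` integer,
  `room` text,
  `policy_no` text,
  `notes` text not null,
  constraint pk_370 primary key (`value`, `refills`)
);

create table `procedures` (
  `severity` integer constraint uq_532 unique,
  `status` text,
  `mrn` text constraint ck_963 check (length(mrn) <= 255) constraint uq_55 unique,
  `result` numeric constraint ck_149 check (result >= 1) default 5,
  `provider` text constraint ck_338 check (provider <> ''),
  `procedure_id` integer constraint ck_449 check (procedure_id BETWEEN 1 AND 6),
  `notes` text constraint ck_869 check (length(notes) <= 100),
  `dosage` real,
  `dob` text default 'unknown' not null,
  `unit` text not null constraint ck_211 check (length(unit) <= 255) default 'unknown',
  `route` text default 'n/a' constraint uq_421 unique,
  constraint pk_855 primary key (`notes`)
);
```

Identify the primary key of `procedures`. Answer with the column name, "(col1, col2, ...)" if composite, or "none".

notes is declared PRIMARY KEY as a table-level PRIMARY KEY clause.

notes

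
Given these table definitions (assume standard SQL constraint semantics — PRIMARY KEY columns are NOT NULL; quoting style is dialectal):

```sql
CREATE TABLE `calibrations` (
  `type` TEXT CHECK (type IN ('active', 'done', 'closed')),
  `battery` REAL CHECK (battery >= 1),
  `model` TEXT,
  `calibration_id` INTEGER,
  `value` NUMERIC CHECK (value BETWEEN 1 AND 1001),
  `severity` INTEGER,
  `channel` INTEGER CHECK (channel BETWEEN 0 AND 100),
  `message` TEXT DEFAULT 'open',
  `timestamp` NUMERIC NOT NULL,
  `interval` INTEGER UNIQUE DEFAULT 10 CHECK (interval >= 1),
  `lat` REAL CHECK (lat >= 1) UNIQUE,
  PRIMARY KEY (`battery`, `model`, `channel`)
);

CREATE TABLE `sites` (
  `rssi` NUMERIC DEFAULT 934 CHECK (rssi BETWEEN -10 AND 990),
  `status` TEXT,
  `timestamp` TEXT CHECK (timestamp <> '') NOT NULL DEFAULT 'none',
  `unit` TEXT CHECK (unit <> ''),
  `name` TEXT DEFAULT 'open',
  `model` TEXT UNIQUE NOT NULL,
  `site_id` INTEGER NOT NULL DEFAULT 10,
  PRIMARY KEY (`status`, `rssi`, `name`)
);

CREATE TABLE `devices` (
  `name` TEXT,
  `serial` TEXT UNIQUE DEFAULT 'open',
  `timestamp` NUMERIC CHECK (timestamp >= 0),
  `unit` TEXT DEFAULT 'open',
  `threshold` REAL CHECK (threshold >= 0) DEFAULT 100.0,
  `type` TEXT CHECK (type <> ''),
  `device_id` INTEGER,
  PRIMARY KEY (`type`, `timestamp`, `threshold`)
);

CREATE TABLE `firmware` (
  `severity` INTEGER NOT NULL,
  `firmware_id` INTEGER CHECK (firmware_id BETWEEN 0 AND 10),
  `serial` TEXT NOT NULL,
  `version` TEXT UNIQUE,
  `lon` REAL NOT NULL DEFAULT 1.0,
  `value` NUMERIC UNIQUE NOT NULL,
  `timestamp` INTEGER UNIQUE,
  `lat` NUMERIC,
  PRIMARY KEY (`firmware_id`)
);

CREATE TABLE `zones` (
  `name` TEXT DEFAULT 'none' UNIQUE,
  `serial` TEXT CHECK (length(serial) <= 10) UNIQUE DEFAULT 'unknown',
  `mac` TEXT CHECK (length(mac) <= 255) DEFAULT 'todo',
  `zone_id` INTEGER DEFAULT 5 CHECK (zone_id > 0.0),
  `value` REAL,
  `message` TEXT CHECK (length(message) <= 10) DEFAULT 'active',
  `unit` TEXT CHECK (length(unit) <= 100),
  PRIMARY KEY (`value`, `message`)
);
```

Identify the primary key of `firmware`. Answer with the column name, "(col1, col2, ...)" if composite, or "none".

firmware_id is declared PRIMARY KEY as a table-level PRIMARY KEY clause.

firmware_id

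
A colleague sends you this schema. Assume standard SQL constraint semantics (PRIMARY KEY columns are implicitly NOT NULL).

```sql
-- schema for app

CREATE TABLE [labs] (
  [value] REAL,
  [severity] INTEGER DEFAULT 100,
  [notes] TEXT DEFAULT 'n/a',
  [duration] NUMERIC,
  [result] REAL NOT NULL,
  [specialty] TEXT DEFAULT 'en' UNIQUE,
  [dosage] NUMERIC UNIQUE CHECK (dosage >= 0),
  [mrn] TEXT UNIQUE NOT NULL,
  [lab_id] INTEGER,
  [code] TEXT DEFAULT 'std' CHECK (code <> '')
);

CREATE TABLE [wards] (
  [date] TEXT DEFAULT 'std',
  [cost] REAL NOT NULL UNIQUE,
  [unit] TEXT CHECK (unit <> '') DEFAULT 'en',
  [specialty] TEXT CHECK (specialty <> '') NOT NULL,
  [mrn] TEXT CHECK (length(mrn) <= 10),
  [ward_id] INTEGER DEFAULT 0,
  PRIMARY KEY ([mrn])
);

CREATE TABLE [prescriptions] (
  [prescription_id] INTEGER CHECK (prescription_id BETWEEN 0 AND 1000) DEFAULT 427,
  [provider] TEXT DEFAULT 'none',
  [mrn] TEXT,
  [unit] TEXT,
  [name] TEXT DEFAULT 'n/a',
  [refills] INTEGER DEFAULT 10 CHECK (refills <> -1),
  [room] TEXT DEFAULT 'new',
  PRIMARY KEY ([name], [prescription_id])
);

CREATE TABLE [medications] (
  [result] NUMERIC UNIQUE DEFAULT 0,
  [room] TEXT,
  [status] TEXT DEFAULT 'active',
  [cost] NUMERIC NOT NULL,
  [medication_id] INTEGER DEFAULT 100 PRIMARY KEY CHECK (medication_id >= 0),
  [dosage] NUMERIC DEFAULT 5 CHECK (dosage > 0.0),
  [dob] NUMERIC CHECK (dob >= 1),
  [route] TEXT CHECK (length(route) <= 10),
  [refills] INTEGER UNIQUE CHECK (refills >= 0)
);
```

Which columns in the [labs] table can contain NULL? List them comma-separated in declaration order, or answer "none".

value, severity, notes, duration, specialty, dosage, lab_id, code

- value: no NOT NULL constraint applies → nullable.
- severity: DEFAULT only fills an omitted column; an explicit NULL is still allowed → nullable.
- notes: DEFAULT only fills an omitted column; an explicit NULL is still allowed → nullable.
- duration: no NOT NULL constraint applies → nullable.
- result: declared NOT NULL → not nullable.
- specialty: UNIQUE does not imply NOT NULL → nullable.
- dosage: CHECK does not forbid NULL (a CHECK constraint passes when its expression is NULL) → nullable.
- mrn: declared NOT NULL → not nullable.
- lab_id: no NOT NULL constraint applies → nullable.
- code: CHECK does not forbid NULL (a CHECK constraint passes when its expression is NULL) → nullable.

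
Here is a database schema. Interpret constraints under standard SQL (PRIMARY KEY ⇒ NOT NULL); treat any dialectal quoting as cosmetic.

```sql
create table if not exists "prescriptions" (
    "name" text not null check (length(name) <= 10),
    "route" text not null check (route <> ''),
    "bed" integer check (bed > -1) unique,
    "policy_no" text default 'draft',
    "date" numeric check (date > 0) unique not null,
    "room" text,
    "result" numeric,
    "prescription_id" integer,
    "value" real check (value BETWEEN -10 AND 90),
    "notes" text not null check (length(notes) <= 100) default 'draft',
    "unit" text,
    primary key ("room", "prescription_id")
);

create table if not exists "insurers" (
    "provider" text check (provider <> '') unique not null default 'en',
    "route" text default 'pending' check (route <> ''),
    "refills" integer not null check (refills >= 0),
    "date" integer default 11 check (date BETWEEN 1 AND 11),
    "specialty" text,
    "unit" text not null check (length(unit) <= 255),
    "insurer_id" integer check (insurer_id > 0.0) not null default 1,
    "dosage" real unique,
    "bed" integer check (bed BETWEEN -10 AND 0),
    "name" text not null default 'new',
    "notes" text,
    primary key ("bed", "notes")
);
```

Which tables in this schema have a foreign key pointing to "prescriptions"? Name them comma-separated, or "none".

none

No REFERENCES clause anywhere in the schema names prescriptions.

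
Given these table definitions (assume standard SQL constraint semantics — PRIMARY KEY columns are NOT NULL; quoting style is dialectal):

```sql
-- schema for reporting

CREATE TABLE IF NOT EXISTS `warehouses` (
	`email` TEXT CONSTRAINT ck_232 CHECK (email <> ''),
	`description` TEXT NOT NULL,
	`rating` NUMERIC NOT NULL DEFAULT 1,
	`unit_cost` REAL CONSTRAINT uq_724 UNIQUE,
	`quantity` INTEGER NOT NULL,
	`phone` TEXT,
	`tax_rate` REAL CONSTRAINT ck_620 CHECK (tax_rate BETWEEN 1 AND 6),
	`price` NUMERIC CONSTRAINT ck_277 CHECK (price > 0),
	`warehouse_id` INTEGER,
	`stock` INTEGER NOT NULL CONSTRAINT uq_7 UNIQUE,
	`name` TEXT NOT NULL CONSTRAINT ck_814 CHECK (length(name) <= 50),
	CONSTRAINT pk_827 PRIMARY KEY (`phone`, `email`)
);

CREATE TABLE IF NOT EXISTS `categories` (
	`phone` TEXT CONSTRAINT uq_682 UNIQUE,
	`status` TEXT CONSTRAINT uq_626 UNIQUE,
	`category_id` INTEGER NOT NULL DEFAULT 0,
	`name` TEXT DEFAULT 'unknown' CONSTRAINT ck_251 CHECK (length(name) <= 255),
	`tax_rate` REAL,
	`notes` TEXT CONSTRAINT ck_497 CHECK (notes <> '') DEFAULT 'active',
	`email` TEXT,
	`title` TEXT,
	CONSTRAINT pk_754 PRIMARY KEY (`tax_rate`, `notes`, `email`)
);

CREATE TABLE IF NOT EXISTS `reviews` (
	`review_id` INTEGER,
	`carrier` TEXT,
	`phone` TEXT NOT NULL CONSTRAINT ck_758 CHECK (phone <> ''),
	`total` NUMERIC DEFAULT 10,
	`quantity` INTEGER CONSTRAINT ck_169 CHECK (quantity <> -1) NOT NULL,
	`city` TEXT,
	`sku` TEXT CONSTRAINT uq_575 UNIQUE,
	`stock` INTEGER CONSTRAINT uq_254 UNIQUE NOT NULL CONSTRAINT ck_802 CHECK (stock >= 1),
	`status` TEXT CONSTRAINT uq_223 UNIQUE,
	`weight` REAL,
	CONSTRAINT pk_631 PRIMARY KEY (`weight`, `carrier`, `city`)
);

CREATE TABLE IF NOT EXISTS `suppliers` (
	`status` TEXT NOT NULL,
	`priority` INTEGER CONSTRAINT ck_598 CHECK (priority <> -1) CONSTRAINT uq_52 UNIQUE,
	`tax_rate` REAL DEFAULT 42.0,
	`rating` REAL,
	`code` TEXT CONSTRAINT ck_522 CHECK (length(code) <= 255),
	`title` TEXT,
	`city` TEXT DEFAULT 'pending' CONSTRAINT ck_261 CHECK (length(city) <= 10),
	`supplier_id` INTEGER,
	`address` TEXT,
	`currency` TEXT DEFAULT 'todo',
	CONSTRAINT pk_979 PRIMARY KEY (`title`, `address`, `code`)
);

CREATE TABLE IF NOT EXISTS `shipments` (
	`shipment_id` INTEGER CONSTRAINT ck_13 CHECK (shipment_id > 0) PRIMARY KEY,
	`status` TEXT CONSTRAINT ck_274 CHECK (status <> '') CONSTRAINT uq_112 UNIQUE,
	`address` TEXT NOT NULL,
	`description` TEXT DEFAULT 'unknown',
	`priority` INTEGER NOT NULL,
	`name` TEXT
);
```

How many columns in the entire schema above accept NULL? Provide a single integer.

21

warehouses: 4 nullable (unit_cost, tax_rate, price, warehouse_id — PK (phone, email) and explicit NOT NULL columns excluded).
categories: 4 nullable (phone, status, name, title — PK (tax_rate, notes, email) and explicit NOT NULL columns excluded).
reviews: 4 nullable (review_id, total, sku, status — PK (weight, carrier, city) and explicit NOT NULL columns excluded).
suppliers: 6 nullable (priority, tax_rate, rating, city, supplier_id, currency — PK (title, address, code) and explicit NOT NULL columns excluded).
shipments: 3 nullable (status, description, name — PK (shipment_id) and explicit NOT NULL columns excluded).
Total: 4 + 4 + 4 + 6 + 3 = 21.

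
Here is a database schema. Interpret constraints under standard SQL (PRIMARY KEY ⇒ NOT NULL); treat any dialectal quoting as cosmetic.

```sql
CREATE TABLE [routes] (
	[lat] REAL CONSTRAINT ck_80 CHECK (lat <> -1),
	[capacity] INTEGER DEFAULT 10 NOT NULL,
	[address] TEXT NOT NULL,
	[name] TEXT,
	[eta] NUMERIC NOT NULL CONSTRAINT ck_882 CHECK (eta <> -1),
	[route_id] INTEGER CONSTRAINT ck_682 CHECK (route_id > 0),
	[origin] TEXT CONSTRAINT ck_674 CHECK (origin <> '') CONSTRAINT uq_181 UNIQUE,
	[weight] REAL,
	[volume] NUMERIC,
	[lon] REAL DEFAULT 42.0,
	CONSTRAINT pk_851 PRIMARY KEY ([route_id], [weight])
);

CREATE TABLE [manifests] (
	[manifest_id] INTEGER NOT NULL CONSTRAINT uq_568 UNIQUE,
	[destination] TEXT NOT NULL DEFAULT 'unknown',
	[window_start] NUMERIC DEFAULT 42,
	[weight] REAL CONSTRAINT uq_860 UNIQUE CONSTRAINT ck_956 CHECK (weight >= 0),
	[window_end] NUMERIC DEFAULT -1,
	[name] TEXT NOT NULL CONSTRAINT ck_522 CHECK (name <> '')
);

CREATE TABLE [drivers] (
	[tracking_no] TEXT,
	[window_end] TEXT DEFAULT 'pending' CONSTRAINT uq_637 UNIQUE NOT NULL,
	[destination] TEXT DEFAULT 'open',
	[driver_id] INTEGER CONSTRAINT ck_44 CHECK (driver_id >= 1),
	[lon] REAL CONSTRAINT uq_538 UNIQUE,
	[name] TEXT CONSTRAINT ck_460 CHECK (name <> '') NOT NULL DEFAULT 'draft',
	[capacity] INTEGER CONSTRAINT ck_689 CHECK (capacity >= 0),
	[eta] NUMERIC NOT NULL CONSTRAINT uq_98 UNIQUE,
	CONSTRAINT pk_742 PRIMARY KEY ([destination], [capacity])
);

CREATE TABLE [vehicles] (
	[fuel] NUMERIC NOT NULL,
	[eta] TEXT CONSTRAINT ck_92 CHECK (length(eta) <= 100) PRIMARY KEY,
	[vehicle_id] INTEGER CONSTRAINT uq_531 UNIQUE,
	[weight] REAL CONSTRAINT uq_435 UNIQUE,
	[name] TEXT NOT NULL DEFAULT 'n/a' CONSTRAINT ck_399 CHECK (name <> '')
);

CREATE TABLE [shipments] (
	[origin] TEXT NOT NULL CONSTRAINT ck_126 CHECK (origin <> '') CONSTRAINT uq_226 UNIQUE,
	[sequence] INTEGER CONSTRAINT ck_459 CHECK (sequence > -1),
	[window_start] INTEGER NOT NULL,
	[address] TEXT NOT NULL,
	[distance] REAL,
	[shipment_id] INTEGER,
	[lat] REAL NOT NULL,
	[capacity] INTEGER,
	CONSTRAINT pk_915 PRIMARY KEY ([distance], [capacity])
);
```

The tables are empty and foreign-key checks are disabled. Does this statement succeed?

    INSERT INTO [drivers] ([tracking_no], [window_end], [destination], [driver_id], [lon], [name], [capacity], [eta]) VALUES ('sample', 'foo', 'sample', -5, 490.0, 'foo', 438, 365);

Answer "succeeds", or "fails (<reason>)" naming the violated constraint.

fails (CHECK on driver_id)

The value -5 for driver_id violates CHECK (driver_id >= 1).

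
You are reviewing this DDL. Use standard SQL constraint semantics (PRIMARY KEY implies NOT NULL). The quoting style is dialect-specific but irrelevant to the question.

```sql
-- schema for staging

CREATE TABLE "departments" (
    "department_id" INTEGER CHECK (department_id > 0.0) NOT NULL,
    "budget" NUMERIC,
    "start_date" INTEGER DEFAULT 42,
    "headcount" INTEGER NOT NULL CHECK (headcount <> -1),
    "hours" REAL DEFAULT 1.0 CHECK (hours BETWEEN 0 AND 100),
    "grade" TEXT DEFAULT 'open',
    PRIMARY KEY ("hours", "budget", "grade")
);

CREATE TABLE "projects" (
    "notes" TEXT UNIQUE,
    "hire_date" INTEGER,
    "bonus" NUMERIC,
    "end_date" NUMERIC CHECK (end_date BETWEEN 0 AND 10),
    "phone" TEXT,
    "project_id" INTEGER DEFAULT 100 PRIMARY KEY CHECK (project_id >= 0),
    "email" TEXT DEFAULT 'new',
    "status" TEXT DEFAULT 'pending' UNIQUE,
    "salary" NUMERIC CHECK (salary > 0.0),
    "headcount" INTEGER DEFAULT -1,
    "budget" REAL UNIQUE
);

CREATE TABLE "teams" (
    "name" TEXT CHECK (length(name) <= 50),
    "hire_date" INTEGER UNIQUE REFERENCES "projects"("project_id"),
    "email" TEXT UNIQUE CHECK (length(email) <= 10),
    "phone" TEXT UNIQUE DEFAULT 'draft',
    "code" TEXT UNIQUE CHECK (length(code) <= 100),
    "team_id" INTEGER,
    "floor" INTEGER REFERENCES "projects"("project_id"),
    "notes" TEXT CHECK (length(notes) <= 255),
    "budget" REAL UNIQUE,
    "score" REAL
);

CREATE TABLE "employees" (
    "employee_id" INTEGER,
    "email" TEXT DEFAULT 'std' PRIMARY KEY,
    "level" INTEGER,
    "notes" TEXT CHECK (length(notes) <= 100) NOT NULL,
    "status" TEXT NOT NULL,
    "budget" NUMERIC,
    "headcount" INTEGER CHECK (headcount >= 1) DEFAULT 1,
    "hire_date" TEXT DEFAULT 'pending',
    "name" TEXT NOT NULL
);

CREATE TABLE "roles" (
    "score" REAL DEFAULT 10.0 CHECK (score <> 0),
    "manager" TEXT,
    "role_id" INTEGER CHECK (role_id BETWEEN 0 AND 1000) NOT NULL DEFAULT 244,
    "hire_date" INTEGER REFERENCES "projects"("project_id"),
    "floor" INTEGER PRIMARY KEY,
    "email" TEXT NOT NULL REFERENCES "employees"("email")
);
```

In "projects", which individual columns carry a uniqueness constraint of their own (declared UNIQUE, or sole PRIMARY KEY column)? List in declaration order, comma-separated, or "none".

- notes: declared UNIQUE → unique.
- hire_date: no UNIQUE or single-column PK constraint.
- bonus: no UNIQUE or single-column PK constraint.
- end_date: no UNIQUE or single-column PK constraint.
- phone: no UNIQUE or single-column PK constraint.
- project_id: single-column PRIMARY KEY → unique.
- email: no UNIQUE or single-column PK constraint.
- status: declared UNIQUE → unique.
- salary: no UNIQUE or single-column PK constraint.
- headcount: no UNIQUE or single-column PK constraint.
- budget: declared UNIQUE → unique.

notes, project_id, status, budget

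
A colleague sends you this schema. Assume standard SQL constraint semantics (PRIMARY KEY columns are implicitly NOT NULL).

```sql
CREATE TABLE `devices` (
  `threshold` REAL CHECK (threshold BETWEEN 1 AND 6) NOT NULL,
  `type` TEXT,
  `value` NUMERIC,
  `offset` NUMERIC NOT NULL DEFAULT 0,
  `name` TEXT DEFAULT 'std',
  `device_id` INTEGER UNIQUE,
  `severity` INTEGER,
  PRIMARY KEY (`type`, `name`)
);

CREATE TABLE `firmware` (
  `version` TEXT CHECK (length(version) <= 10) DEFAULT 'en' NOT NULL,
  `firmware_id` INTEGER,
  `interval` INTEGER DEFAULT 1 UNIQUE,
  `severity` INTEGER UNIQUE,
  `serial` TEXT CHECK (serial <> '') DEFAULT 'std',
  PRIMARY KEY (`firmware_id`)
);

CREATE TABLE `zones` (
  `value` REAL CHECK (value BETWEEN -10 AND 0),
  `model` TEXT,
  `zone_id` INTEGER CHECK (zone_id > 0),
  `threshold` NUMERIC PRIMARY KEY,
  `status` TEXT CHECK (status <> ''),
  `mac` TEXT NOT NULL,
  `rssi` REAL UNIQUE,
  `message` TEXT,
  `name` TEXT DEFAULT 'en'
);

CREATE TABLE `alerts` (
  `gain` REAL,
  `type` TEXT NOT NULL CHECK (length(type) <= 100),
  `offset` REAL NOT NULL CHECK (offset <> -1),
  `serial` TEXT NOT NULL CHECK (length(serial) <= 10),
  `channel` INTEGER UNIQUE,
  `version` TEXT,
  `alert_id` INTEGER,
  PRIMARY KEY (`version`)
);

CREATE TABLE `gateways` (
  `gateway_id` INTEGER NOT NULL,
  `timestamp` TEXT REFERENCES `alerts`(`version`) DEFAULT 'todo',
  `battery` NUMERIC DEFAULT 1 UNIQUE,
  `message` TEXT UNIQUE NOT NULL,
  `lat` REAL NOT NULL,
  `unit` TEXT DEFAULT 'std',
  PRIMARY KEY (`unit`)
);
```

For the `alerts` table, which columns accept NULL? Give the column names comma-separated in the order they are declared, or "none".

gain, channel, alert_id

- gain: no NOT NULL constraint applies → nullable.
- type: declared NOT NULL → not nullable.
- offset: declared NOT NULL → not nullable.
- serial: declared NOT NULL → not nullable.
- channel: UNIQUE does not imply NOT NULL → nullable.
- version: part of the PRIMARY KEY, which implies NOT NULL → not nullable.
- alert_id: no NOT NULL constraint applies → nullable.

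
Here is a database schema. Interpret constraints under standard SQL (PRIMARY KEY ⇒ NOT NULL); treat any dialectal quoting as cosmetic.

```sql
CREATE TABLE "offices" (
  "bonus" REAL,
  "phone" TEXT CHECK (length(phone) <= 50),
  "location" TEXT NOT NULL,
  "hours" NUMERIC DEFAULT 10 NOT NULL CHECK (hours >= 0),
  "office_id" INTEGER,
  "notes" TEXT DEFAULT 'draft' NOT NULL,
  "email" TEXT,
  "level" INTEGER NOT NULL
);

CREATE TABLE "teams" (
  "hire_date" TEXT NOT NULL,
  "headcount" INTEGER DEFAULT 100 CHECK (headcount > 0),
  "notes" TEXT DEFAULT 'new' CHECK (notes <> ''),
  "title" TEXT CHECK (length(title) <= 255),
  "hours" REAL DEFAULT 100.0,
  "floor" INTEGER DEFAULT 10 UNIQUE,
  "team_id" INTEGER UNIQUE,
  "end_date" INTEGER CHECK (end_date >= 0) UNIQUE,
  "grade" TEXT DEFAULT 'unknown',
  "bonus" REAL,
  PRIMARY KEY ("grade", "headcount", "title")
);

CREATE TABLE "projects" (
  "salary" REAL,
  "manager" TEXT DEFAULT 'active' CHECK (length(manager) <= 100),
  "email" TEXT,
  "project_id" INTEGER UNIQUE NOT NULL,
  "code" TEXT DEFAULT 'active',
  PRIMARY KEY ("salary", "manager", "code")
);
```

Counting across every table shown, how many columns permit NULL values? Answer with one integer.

11

offices: 4 nullable (bonus, phone, office_id, email — PK none and explicit NOT NULL columns excluded).
teams: 6 nullable (notes, hours, floor, team_id, end_date, bonus — PK (grade, headcount, title) and explicit NOT NULL columns excluded).
projects: 1 nullable (email — PK (salary, manager, code) and explicit NOT NULL columns excluded).
Total: 4 + 6 + 1 = 11.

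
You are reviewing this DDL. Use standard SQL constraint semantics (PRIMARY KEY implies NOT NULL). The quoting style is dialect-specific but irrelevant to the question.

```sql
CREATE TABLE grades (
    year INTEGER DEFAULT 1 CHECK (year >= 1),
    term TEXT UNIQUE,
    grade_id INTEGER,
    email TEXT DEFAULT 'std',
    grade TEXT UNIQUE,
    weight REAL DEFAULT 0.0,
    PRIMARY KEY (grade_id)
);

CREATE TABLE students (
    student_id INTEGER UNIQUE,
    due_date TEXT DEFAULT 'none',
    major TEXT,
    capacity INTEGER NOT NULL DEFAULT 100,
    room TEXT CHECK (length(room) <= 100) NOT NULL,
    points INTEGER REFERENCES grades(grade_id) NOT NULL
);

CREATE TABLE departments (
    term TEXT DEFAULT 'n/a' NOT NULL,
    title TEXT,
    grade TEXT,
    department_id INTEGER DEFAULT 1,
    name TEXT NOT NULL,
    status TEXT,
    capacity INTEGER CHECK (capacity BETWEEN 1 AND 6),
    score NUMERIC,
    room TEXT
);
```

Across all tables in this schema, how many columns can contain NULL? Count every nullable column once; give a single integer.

grades: 5 nullable (year, term, email, grade, weight — PK (grade_id) and explicit NOT NULL columns excluded).
students: 3 nullable (student_id, due_date, major — PK none and explicit NOT NULL columns excluded).
departments: 7 nullable (title, grade, department_id, status, capacity, score, room — PK none and explicit NOT NULL columns excluded).
Total: 5 + 3 + 7 = 15.

15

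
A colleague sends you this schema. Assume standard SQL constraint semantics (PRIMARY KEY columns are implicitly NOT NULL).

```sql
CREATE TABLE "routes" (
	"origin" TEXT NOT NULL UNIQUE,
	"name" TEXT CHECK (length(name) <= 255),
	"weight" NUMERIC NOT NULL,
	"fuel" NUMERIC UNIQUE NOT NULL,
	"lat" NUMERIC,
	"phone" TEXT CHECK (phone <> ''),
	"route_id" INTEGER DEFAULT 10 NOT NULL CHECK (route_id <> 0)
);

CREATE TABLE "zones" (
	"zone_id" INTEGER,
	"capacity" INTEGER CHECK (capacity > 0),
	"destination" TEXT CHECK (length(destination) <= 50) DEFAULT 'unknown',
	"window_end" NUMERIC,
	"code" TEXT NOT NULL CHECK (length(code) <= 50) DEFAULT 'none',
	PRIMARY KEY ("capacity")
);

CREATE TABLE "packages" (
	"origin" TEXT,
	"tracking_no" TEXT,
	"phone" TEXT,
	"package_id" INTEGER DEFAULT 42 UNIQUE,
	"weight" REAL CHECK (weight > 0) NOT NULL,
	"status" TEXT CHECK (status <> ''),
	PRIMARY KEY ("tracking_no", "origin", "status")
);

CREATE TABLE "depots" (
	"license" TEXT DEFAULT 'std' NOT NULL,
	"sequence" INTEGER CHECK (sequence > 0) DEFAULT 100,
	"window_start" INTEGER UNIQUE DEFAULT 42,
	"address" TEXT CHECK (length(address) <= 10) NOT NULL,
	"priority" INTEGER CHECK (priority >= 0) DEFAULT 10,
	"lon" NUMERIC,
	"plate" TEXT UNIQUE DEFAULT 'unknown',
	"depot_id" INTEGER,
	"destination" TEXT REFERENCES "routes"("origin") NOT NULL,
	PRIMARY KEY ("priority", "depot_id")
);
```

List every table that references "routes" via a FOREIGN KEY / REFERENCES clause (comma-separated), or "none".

- depots.destination references routes(origin).

depots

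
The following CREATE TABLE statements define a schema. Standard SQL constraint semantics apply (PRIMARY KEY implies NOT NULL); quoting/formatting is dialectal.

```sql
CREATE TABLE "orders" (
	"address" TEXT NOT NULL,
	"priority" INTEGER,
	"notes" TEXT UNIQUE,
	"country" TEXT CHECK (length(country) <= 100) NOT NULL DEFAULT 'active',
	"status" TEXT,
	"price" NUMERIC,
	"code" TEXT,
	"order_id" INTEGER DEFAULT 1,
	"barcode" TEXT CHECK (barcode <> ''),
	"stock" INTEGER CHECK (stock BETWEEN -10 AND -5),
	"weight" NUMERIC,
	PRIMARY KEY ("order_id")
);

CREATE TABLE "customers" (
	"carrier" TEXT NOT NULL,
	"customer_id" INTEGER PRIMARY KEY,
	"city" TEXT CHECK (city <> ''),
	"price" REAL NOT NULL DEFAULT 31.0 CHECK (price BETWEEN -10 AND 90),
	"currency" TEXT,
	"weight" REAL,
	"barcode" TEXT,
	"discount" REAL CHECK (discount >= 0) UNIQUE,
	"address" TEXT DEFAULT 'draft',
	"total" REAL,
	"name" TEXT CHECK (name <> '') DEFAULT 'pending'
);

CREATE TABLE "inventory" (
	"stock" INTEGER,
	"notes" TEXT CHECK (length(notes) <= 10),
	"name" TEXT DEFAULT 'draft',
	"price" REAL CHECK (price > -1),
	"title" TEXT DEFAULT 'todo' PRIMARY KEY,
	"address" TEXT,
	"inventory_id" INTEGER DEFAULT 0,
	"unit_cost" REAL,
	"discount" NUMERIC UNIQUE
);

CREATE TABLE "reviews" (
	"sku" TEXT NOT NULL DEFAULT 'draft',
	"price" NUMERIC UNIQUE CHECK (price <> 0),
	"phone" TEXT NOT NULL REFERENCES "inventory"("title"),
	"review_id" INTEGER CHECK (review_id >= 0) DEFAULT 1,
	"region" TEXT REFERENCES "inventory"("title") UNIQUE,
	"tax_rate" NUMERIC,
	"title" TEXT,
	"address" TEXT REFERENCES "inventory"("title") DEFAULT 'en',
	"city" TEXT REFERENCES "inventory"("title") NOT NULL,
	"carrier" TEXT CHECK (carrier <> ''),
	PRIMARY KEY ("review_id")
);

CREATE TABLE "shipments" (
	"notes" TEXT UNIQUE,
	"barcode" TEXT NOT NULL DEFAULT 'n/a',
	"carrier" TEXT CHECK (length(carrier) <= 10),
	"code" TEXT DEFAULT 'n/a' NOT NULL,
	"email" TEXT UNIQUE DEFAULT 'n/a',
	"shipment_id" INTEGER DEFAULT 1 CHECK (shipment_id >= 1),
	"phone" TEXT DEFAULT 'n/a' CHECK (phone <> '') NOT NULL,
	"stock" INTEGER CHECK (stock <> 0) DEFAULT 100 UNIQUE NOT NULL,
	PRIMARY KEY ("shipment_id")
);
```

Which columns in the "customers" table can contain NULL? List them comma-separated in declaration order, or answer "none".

- carrier: declared NOT NULL → not nullable.
- customer_id: part of the PRIMARY KEY, which implies NOT NULL → not nullable.
- city: CHECK does not forbid NULL (a CHECK constraint passes when its expression is NULL) → nullable.
- price: declared NOT NULL → not nullable.
- currency: no NOT NULL constraint applies → nullable.
- weight: no NOT NULL constraint applies → nullable.
- barcode: no NOT NULL constraint applies → nullable.
- discount: CHECK does not forbid NULL (a CHECK constraint passes when its expression is NULL) → nullable.
- address: DEFAULT only fills an omitted column; an explicit NULL is still allowed → nullable.
- total: no NOT NULL constraint applies → nullable.
- name: CHECK does not forbid NULL (a CHECK constraint passes when its expression is NULL) → nullable.

city, currency, weight, barcode, discount, address, total, name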